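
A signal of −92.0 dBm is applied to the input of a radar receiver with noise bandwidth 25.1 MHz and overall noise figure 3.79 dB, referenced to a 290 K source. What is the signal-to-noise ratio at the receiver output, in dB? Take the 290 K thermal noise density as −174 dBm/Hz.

Noise floor: N = −174 + 10 log₁₀(B) + NF
10 log₁₀(2.51×10⁷) = 74 dB
N = −174 + 74 + 3.79 = −96.21 dBm
SNR = P_sig − N = −92.0 − (−96.21) = 4.21 dB → 4.2 dB

4.2 dB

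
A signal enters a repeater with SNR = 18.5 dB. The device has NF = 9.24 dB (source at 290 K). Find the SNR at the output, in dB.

9.26 dB

By definition F = SNR_in/SNR_out, so in dB: SNR_out = SNR_in − NF
SNR_out = 18.5 − 9.24 = 9.26 dB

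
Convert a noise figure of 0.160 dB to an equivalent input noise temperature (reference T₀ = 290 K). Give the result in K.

10.9 K

F = 10^(0.160/10) = 1.03753
T_e = (F − 1)·T₀ = (1.03753 − 1) × 290 = 10.9 K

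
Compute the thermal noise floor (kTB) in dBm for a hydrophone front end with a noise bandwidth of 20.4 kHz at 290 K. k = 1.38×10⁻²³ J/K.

P_n = kTB = 1.38×10⁻²³ × 290 × 2.04×10⁴ = 8.16×10⁻¹⁷ W
In dBm: 10 log₁₀(8.16×10⁻¹⁷ / 10⁻³) = −130.9 dBm

−130.9 dBm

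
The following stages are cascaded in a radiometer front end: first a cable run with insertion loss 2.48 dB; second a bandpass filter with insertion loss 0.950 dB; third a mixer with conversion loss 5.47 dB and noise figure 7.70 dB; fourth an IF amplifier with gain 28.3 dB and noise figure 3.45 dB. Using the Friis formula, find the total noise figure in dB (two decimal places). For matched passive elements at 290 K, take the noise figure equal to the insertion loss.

13.50 dB

Convert to linear (a loss of L dB is a gain of −L dB): F_i = 10^(NF_i/10), G_i = 10^(G_i,dB/10)
  Stage 1: F_1 = 10^(2.48/10) = 1.770, G_1 = 10^(−2.48/10) = 0.5649
  Stage 2: F_2 = 10^(0.950/10) = 1.245, G_2 = 10^(−0.950/10) = 0.8035
  Stage 3: F_3 = 10^(7.70/10) = 5.888, G_3 = 10^(−5.47/10) = 0.2838
  Stage 4: F_4 = 10^(3.45/10) = 2.213, G_4 = 10^(28.3/10) = 676.1
Friis cascade:
  F = 1.770 + (1.245 − 1)/0.5649 + (5.888 − 1)/0.4539 + (2.213 − 1)/0.1288 = 22.39
NF = 10 log₁₀(22.39) = 13.50 dB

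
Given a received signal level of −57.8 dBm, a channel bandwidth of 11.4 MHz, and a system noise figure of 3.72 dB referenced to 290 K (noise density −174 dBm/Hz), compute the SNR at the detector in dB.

41.9 dB

Noise floor: N = −174 + 10 log₁₀(B) + NF
10 log₁₀(1.14×10⁷) = 70.57 dB
N = −174 + 70.57 + 3.72 = −99.71 dBm
SNR = P_sig − N = −57.8 − (−99.71) = 41.91 dB → 41.9 dB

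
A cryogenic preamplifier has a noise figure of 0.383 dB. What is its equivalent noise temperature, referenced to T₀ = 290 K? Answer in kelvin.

F = 10^(0.383/10) = 1.09219
T_e = (F − 1)·T₀ = (1.09219 − 1) × 290 = 26.7 K

26.7 K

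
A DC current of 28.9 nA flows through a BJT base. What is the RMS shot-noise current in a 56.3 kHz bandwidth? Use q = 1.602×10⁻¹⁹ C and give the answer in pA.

I_n = √(2qI·B)
2qI·B = 2 × 1.602×10⁻¹⁹ × 2.89×10⁻⁸ × 5.63×10⁴ = 5.21×10⁻²² A²
I_n = √(5.21×10⁻²²) = 2.28×10⁻¹¹ A = 22.8 pA

22.8 pA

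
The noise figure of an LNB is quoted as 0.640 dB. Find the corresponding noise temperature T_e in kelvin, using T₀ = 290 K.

F = 10^(0.640/10) = 1.15878
T_e = (F − 1)·T₀ = (1.15878 − 1) × 290 = 46.0 K

46.0 K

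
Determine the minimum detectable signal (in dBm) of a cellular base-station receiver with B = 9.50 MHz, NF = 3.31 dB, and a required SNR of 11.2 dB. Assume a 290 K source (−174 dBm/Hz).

−89.7 dBm

Sensitivity = −174 + 10 log₁₀(B) + NF + SNR_min
= −174 + 69.78 + 3.31 + 11.2
= −89.71 dBm → −89.7 dBm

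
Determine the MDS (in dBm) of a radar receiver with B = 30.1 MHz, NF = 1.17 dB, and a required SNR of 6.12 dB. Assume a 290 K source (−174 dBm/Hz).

−91.9 dBm

Sensitivity = −174 + 10 log₁₀(B) + NF + SNR_min
= −174 + 74.79 + 1.17 + 6.12
= −91.92 dBm → −91.9 dBm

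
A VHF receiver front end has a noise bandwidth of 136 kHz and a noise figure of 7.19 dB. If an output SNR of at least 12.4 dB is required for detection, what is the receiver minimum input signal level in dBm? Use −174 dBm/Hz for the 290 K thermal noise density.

Sensitivity = −174 + 10 log₁₀(B) + NF + SNR_min
= −174 + 51.34 + 7.19 + 12.4
= −103.07 dBm → −103.1 dBm

−103.1 dBm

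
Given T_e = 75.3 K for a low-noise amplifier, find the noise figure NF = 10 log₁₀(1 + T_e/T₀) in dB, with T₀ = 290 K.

1.00 dB

F = 1 + T_e/T₀ = 1 + 75.3/290 = 1.25966
NF = 10 log₁₀(1.25966) = 1.00 dB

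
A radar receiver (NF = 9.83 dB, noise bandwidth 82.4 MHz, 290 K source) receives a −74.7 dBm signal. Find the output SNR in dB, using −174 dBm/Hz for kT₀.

Noise floor: N = −174 + 10 log₁₀(B) + NF
10 log₁₀(8.24×10⁷) = 79.16 dB
N = −174 + 79.16 + 9.83 = −85.01 dBm
SNR = P_sig − N = −74.7 − (−85.01) = 10.31 dB → 10.3 dB

10.3 dB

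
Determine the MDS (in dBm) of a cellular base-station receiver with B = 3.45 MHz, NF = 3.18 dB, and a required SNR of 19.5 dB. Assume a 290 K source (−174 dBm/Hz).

Sensitivity = −174 + 10 log₁₀(B) + NF + SNR_min
= −174 + 65.38 + 3.18 + 19.5
= −85.94 dBm → −85.9 dBm

−85.9 dBm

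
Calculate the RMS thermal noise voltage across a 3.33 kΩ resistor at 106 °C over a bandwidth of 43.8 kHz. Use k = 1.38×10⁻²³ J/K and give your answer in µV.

1.75 µV

T = 106 °C + 273.15 = 379.15 K
V_n = √(4kTRB)
4kTRB = 4 × 1.38×10⁻²³ × 379.15 × 3.33×10³ × 4.38×10⁴ = 3.05×10⁻¹² V²
V_n = √(3.05×10⁻¹²) = 1.75×10⁻⁶ V = 1.75 µV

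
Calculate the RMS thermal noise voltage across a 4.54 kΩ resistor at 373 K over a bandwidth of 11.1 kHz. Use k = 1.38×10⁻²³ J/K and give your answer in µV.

1.02 µV

V_n = √(4kTRB)
4kTRB = 4 × 1.38×10⁻²³ × 373 × 4.54×10³ × 1.11×10⁴ = 1.04×10⁻¹² V²
V_n = √(1.04×10⁻¹²) = 1.02×10⁻⁶ V = 1.02 µV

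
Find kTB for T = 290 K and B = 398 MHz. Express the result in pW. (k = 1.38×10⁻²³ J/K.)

1.59 pW

P_n = kTB = 1.38×10⁻²³ × 290 × 3.98×10⁸ = 1.59×10⁻¹² W = 1.59 pW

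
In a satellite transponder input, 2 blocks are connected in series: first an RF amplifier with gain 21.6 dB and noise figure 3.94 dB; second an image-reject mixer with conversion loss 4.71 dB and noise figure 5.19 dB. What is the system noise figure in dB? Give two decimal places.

3.97 dB

Convert to linear (a loss of L dB is a gain of −L dB): F_i = 10^(NF_i/10), G_i = 10^(G_i,dB/10)
  Stage 1: F_1 = 10^(3.94/10) = 2.477, G_1 = 10^(21.6/10) = 144.5
  Stage 2: F_2 = 10^(5.19/10) = 3.304, G_2 = 10^(−4.71/10) = 0.3381
Friis cascade:
  F = 2.477 + (3.304 − 1)/144.5 = 2.493
NF = 10 log₁₀(2.493) = 3.97 dB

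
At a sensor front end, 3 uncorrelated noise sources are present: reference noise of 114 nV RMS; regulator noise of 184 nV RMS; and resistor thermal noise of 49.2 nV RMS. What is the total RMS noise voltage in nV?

Uncorrelated sources add in power (mean-square): V_tot = √(ΣV_i²)
V_tot = √[(1.14×10⁻⁷)² + (1.84×10⁻⁷)² + (4.92×10⁻⁸)²] = 2.22×10⁻⁷ V = 222 nV

222 nV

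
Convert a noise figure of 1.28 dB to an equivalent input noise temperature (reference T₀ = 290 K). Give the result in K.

99.4 K

F = 10^(1.28/10) = 1.34276
T_e = (F − 1)·T₀ = (1.34276 − 1) × 290 = 99.4 K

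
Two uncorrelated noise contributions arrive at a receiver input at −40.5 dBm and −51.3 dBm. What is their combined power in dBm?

−40.2 dBm

Convert to linear, add, convert back:
P₁ = 8.91×10⁻⁸ W, P₂ = 7.41×10⁻⁹ W
P_tot = 9.65×10⁻⁸ W → 10 log₁₀(P_tot / 10⁻³) = −40.2 dBm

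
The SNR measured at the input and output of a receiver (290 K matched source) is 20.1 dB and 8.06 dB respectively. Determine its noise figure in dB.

12.04 dB

NF (dB) = SNR_in(dB) − SNR_out(dB) when the source is at T₀
NF = 20.1 − 8.06 = 12.04 dB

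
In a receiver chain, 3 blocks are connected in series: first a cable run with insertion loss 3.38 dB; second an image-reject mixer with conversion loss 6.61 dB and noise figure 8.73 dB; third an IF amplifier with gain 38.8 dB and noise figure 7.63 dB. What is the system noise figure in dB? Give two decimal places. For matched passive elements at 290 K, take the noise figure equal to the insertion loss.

18.07 dB

Convert to linear (a loss of L dB is a gain of −L dB): F_i = 10^(NF_i/10), G_i = 10^(G_i,dB/10)
  Stage 1: F_1 = 10^(3.38/10) = 2.178, G_1 = 10^(−3.38/10) = 0.4592
  Stage 2: F_2 = 10^(8.73/10) = 7.464, G_2 = 10^(−6.61/10) = 0.2183
  Stage 3: F_3 = 10^(7.63/10) = 5.794, G_3 = 10^(38.8/10) = 7586
Friis cascade:
  F = 2.178 + (7.464 − 1)/0.4592 + (5.794 − 1)/0.1002 = 64.09
NF = 10 log₁₀(64.09) = 18.07 dB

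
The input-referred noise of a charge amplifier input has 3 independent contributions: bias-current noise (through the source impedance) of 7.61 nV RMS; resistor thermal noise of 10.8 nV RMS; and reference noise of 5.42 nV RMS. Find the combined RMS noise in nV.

14.3 nV

Uncorrelated sources add in power (mean-square): V_tot = √(ΣV_i²)
V_tot = √[(7.61×10⁻⁹)² + (1.08×10⁻⁸)² + (5.42×10⁻⁹)²] = 1.43×10⁻⁸ V = 14.3 nV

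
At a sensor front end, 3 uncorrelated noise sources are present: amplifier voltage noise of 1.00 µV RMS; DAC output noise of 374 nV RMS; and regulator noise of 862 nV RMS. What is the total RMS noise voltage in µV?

Uncorrelated sources add in power (mean-square): V_tot = √(ΣV_i²)
V_tot = √[(1.00×10⁻⁶)² + (3.74×10⁻⁷)² + (8.62×10⁻⁷)²] = 1.37×10⁻⁶ V = 1.37 µV

1.37 µV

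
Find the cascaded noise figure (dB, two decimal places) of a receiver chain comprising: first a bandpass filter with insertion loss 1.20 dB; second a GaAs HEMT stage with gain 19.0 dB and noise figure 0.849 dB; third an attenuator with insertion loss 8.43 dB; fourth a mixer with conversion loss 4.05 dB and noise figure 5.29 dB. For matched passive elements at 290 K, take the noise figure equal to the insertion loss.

Convert to linear (a loss of L dB is a gain of −L dB): F_i = 10^(NF_i/10), G_i = 10^(G_i,dB/10)
  Stage 1: F_1 = 10^(1.20/10) = 1.318, G_1 = 10^(−1.20/10) = 0.7586
  Stage 2: F_2 = 10^(0.849/10) = 1.216, G_2 = 10^(19.0/10) = 79.43
  Stage 3: F_3 = 10^(8.43/10) = 6.966, G_3 = 10^(−8.43/10) = 0.1435
  Stage 4: F_4 = 10^(5.29/10) = 3.381, G_4 = 10^(−4.05/10) = 0.3936
Friis cascade:
  F = 1.318 + (1.216 − 1)/0.7586 + (6.966 − 1)/60.26 + (3.381 − 1)/8.650 = 1.977
NF = 10 log₁₀(1.977) = 2.96 dB

2.96 dB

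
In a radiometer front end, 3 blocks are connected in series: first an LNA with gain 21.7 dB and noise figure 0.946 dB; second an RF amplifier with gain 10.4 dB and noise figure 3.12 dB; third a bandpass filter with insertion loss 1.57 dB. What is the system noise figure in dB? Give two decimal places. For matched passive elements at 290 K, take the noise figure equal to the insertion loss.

0.97 dB

Convert to linear (a loss of L dB is a gain of −L dB): F_i = 10^(NF_i/10), G_i = 10^(G_i,dB/10)
  Stage 1: F_1 = 10^(0.946/10) = 1.243, G_1 = 10^(21.7/10) = 147.9
  Stage 2: F_2 = 10^(3.12/10) = 2.051, G_2 = 10^(10.4/10) = 10.96
  Stage 3: F_3 = 10^(1.57/10) = 1.435, G_3 = 10^(−1.57/10) = 0.6966
Friis cascade:
  F = 1.243 + (2.051 − 1)/147.9 + (1.435 − 1)/1622 = 1.251
NF = 10 log₁₀(1.251) = 0.97 dB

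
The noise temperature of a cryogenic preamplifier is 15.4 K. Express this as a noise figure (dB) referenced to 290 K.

F = 1 + T_e/T₀ = 1 + 15.4/290 = 1.0531
NF = 10 log₁₀(1.0531) = 0.225 dB

0.225 dB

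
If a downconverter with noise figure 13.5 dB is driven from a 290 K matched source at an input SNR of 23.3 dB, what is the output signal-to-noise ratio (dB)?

9.8 dB

By definition F = SNR_in/SNR_out, so in dB: SNR_out = SNR_in − NF
SNR_out = 23.3 − 13.5 = 9.8 dB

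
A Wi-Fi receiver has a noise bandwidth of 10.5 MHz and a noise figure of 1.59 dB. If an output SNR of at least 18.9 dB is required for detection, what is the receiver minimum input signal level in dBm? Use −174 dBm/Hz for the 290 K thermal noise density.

Sensitivity = −174 + 10 log₁₀(B) + NF + SNR_min
= −174 + 70.21 + 1.59 + 18.9
= −83.30 dBm → −83.3 dBm

−83.3 dBm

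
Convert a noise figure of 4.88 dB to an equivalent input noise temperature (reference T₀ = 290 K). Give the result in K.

F = 10^(4.88/10) = 3.0761
T_e = (F − 1)·T₀ = (3.0761 − 1) × 290 = 602 K

602 K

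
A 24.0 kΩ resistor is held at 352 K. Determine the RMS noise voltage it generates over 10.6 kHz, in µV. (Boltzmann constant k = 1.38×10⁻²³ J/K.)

2.22 µV

V_n = √(4kTRB)
4kTRB = 4 × 1.38×10⁻²³ × 352 × 2.40×10⁴ × 1.06×10⁴ = 4.94×10⁻¹² V²
V_n = √(4.94×10⁻¹²) = 2.22×10⁻⁶ V = 2.22 µV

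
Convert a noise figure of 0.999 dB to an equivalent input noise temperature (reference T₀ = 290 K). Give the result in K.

F = 10^(0.999/10) = 1.25864
T_e = (F − 1)·T₀ = (1.25864 − 1) × 290 = 75.0 K

75.0 K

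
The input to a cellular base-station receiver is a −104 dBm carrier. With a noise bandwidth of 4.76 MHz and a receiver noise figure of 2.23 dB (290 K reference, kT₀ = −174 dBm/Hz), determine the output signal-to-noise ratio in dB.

1.0 dB

Noise floor: N = −174 + 10 log₁₀(B) + NF
10 log₁₀(4.76×10⁶) = 66.78 dB
N = −174 + 66.78 + 2.23 = −104.99 dBm
SNR = P_sig − N = −104 − (−104.99) = 0.99 dB → 1.0 dB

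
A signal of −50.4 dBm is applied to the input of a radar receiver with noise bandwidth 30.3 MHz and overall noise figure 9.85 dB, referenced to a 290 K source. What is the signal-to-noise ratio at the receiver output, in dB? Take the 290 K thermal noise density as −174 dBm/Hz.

38.9 dB

Noise floor: N = −174 + 10 log₁₀(B) + NF
10 log₁₀(3.03×10⁷) = 74.81 dB
N = −174 + 74.81 + 9.85 = −89.34 dBm
SNR = P_sig − N = −50.4 − (−89.34) = 38.94 dB → 38.9 dB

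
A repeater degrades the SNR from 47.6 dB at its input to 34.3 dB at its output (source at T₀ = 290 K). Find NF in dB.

13.3 dB

NF (dB) = SNR_in(dB) − SNR_out(dB) when the source is at T₀
NF = 47.6 − 34.3 = 13.3 dB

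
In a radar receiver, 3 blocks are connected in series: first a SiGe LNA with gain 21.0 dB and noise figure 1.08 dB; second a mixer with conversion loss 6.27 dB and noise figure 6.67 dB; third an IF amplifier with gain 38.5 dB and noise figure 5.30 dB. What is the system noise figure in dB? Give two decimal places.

1.44 dB

Convert to linear (a loss of L dB is a gain of −L dB): F_i = 10^(NF_i/10), G_i = 10^(G_i,dB/10)
  Stage 1: F_1 = 10^(1.08/10) = 1.282, G_1 = 10^(21.0/10) = 125.9
  Stage 2: F_2 = 10^(6.67/10) = 4.645, G_2 = 10^(−6.27/10) = 0.2360
  Stage 3: F_3 = 10^(5.30/10) = 3.388, G_3 = 10^(38.5/10) = 7079
Friis cascade:
  F = 1.282 + (4.645 − 1)/125.9 + (3.388 − 1)/29.72 = 1.392
NF = 10 log₁₀(1.392) = 1.44 dB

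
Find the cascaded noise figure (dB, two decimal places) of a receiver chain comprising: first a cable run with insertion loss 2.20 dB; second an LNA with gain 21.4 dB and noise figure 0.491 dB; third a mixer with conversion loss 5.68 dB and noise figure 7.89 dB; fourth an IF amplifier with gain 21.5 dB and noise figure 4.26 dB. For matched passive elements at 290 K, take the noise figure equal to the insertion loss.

3.00 dB

Convert to linear (a loss of L dB is a gain of −L dB): F_i = 10^(NF_i/10), G_i = 10^(G_i,dB/10)
  Stage 1: F_1 = 10^(2.20/10) = 1.660, G_1 = 10^(−2.20/10) = 0.6026
  Stage 2: F_2 = 10^(0.491/10) = 1.120, G_2 = 10^(21.4/10) = 138.0
  Stage 3: F_3 = 10^(7.89/10) = 6.152, G_3 = 10^(−5.68/10) = 0.2704
  Stage 4: F_4 = 10^(4.26/10) = 2.667, G_4 = 10^(21.5/10) = 141.3
Friis cascade:
  F = 1.660 + (1.120 − 1)/0.6026 + (6.152 − 1)/83.18 + (2.667 − 1)/22.49 = 1.994
NF = 10 log₁₀(1.994) = 3.00 dB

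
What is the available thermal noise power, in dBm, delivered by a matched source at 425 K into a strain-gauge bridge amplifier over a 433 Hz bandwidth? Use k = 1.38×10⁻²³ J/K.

−146.0 dBm

P_n = kTB = 1.38×10⁻²³ × 425 × 4.33×10² = 2.54×10⁻¹⁸ W
In dBm: 10 log₁₀(2.54×10⁻¹⁸ / 10⁻³) = −146.0 dBm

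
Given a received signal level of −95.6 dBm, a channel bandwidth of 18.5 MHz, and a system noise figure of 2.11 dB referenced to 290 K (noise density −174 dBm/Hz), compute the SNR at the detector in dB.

Noise floor: N = −174 + 10 log₁₀(B) + NF
10 log₁₀(1.85×10⁷) = 72.67 dB
N = −174 + 72.67 + 2.11 = −99.22 dBm
SNR = P_sig − N = −95.6 − (−99.22) = 3.62 dB → 3.6 dB

3.6 dB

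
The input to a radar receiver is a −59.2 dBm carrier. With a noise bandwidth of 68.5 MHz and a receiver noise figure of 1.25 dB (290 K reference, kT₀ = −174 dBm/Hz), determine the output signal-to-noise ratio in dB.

Noise floor: N = −174 + 10 log₁₀(B) + NF
10 log₁₀(6.85×10⁷) = 78.36 dB
N = −174 + 78.36 + 1.25 = −94.39 dBm
SNR = P_sig − N = −59.2 − (−94.39) = 35.19 dB → 35.2 dB

35.2 dB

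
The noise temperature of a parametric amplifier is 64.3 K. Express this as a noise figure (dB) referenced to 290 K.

F = 1 + T_e/T₀ = 1 + 64.3/290 = 1.22172
NF = 10 log₁₀(1.22172) = 0.870 dB

0.870 dB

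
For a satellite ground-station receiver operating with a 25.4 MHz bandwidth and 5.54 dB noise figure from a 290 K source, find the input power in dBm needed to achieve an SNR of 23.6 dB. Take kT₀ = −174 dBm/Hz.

−70.8 dBm

Sensitivity = −174 + 10 log₁₀(B) + NF + SNR_min
= −174 + 74.05 + 5.54 + 23.6
= −70.81 dBm → −70.8 dBm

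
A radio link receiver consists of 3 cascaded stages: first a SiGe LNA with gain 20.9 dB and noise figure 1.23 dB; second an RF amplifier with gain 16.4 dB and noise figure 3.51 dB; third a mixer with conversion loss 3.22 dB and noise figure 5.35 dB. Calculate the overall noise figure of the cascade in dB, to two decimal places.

Convert to linear (a loss of L dB is a gain of −L dB): F_i = 10^(NF_i/10), G_i = 10^(G_i,dB/10)
  Stage 1: F_1 = 10^(1.23/10) = 1.327, G_1 = 10^(20.9/10) = 123.0
  Stage 2: F_2 = 10^(3.51/10) = 2.244, G_2 = 10^(16.4/10) = 43.65
  Stage 3: F_3 = 10^(5.35/10) = 3.428, G_3 = 10^(−3.22/10) = 0.4764
Friis cascade:
  F = 1.327 + (2.244 − 1)/123.0 + (3.428 − 1)/5370 = 1.338
NF = 10 log₁₀(1.338) = 1.26 dB

1.26 dB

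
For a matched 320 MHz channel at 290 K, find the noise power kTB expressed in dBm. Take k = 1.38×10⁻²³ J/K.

−88.9 dBm

P_n = kTB = 1.38×10⁻²³ × 290 × 3.20×10⁸ = 1.28×10⁻¹² W
In dBm: 10 log₁₀(1.28×10⁻¹² / 10⁻³) = −88.9 dBm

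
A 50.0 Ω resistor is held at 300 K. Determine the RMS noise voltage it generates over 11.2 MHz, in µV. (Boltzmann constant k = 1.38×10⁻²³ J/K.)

V_n = √(4kTRB)
4kTRB = 4 × 1.38×10⁻²³ × 300 × 5.00×10¹ × 1.12×10⁷ = 9.27×10⁻¹² V²
V_n = √(9.27×10⁻¹²) = 3.05×10⁻⁶ V = 3.05 µV

3.05 µV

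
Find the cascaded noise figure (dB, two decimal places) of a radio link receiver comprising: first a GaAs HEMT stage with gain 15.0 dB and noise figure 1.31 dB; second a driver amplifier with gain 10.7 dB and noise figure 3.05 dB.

Convert to linear (a loss of L dB is a gain of −L dB): F_i = 10^(NF_i/10), G_i = 10^(G_i,dB/10)
  Stage 1: F_1 = 10^(1.31/10) = 1.352, G_1 = 10^(15.0/10) = 31.62
  Stage 2: F_2 = 10^(3.05/10) = 2.018, G_2 = 10^(10.7/10) = 11.75
Friis cascade:
  F = 1.352 + (2.018 − 1)/31.62 = 1.384
NF = 10 log₁₀(1.384) = 1.41 dB

1.41 dB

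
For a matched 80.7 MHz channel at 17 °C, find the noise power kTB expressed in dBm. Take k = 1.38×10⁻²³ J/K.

−94.9 dBm

T = 17 °C + 273.15 = 290.15 K
P_n = kTB = 1.38×10⁻²³ × 290.15 × 8.07×10⁷ = 3.23×10⁻¹³ W
In dBm: 10 log₁₀(3.23×10⁻¹³ / 10⁻³) = −94.9 dBm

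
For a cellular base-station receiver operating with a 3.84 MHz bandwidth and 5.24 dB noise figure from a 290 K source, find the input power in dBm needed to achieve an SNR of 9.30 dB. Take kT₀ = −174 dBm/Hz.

Sensitivity = −174 + 10 log₁₀(B) + NF + SNR_min
= −174 + 65.84 + 5.24 + 9.30
= −93.62 dBm → −93.6 dBm

−93.6 dBm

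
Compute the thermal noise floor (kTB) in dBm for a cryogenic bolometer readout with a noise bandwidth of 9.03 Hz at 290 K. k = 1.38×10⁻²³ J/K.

P_n = kTB = 1.38×10⁻²³ × 290 × 9.03×10⁰ = 3.61×10⁻²⁰ W
In dBm: 10 log₁₀(3.61×10⁻²⁰ / 10⁻³) = −164.4 dBm

−164.4 dBm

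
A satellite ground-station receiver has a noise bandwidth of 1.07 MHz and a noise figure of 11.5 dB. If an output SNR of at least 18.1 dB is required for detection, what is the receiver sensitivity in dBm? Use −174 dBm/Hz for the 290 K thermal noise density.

−84.1 dBm

Sensitivity = −174 + 10 log₁₀(B) + NF + SNR_min
= −174 + 60.29 + 11.5 + 18.1
= −84.11 dBm → −84.1 dBm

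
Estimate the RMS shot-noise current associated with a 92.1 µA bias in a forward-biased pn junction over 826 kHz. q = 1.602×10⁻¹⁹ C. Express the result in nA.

I_n = √(2qI·B)
2qI·B = 2 × 1.602×10⁻¹⁹ × 9.21×10⁻⁵ × 8.26×10⁵ = 2.44×10⁻¹⁷ A²
I_n = √(2.44×10⁻¹⁷) = 4.94×10⁻⁹ A = 4.94 nA

4.94 nA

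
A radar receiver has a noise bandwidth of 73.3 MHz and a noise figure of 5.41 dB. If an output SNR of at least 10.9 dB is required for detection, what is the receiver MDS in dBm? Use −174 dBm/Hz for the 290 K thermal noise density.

Sensitivity = −174 + 10 log₁₀(B) + NF + SNR_min
= −174 + 78.65 + 5.41 + 10.9
= −79.04 dBm → −79.0 dBm

−79.0 dBm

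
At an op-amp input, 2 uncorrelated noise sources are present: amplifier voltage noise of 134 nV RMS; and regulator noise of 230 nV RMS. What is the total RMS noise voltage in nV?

266 nV

Uncorrelated sources add in power (mean-square): V_tot = √(ΣV_i²)
V_tot = √[(1.34×10⁻⁷)² + (2.30×10⁻⁷)²] = 2.66×10⁻⁷ V = 266 nV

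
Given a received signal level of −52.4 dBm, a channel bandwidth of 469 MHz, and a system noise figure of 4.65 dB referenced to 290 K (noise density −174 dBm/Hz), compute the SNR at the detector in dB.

30.2 dB

Noise floor: N = −174 + 10 log₁₀(B) + NF
10 log₁₀(4.69×10⁸) = 86.71 dB
N = −174 + 86.71 + 4.65 = −82.64 dBm
SNR = P_sig − N = −52.4 − (−82.64) = 30.24 dB → 30.2 dB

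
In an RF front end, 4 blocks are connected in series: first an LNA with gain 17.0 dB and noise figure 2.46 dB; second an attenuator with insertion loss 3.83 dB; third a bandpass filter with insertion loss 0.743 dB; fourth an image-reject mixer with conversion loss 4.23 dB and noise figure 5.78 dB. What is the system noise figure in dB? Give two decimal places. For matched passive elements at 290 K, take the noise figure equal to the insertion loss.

2.92 dB

Convert to linear (a loss of L dB is a gain of −L dB): F_i = 10^(NF_i/10), G_i = 10^(G_i,dB/10)
  Stage 1: F_1 = 10^(2.46/10) = 1.762, G_1 = 10^(17.0/10) = 50.12
  Stage 2: F_2 = 10^(3.83/10) = 2.415, G_2 = 10^(−3.83/10) = 0.4140
  Stage 3: F_3 = 10^(0.743/10) = 1.187, G_3 = 10^(−0.743/10) = 0.8428
  Stage 4: F_4 = 10^(5.78/10) = 3.784, G_4 = 10^(−4.23/10) = 0.3776
Friis cascade:
  F = 1.762 + (2.415 − 1)/50.12 + (1.187 − 1)/20.75 + (3.784 − 1)/17.49 = 1.958
NF = 10 log₁₀(1.958) = 2.92 dB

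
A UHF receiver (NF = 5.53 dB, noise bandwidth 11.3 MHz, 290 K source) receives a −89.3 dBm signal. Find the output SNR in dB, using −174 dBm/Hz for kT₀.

8.6 dB

Noise floor: N = −174 + 10 log₁₀(B) + NF
10 log₁₀(1.13×10⁷) = 70.53 dB
N = −174 + 70.53 + 5.53 = −97.94 dBm
SNR = P_sig − N = −89.3 − (−97.94) = 8.64 dB → 8.6 dB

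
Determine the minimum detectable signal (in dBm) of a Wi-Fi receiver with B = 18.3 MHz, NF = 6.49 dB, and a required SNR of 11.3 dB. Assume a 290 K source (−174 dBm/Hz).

Sensitivity = −174 + 10 log₁₀(B) + NF + SNR_min
= −174 + 72.62 + 6.49 + 11.3
= −83.59 dBm → −83.6 dBm

−83.6 dBm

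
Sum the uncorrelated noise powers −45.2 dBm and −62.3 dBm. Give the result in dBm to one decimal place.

−45.1 dBm

Convert to linear, add, convert back:
P₁ = 3.02×10⁻⁸ W, P₂ = 5.89×10⁻¹⁰ W
P_tot = 3.08×10⁻⁸ W → 10 log₁₀(P_tot / 10⁻³) = −45.1 dBm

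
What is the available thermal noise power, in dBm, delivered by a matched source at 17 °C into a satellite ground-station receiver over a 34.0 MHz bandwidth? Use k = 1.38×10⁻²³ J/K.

T = 17 °C + 273.15 = 290.15 K
P_n = kTB = 1.38×10⁻²³ × 290.15 × 3.40×10⁷ = 1.36×10⁻¹³ W
In dBm: 10 log₁₀(1.36×10⁻¹³ / 10⁻³) = −98.7 dBm

−98.7 dBm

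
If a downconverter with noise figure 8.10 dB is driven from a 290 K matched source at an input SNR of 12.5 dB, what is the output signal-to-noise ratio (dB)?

4.40 dB

By definition F = SNR_in/SNR_out, so in dB: SNR_out = SNR_in − NF
SNR_out = 12.5 − 8.10 = 4.40 dB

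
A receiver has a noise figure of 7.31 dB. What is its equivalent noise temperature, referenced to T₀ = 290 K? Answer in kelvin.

1271 K

F = 10^(7.31/10) = 5.3827
T_e = (F − 1)·T₀ = (5.3827 − 1) × 290 = 1271 K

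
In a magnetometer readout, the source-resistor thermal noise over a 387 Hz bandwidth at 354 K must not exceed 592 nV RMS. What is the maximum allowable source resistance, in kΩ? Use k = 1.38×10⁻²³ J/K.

Johnson–Nyquist: V_n = √(4kTRB) ⇒ R = V_n² / (4kTB)
4kTB = 4 × 1.38×10⁻²³ × 354 × 3.87×10² = 7.56×10⁻¹⁸
R = (5.92×10⁻⁷)² / 7.56×10⁻¹⁸ = 4.63×10⁴ Ω = 46.3 kΩ

46.3 kΩ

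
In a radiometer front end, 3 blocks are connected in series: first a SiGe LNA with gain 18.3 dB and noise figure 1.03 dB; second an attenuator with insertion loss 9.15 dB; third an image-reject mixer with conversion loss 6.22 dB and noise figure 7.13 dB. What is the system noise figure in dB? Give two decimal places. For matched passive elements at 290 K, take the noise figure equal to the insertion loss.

Convert to linear (a loss of L dB is a gain of −L dB): F_i = 10^(NF_i/10), G_i = 10^(G_i,dB/10)
  Stage 1: F_1 = 10^(1.03/10) = 1.268, G_1 = 10^(18.3/10) = 67.61
  Stage 2: F_2 = 10^(9.15/10) = 8.222, G_2 = 10^(−9.15/10) = 0.1216
  Stage 3: F_3 = 10^(7.13/10) = 5.164, G_3 = 10^(−6.22/10) = 0.2388
Friis cascade:
  F = 1.268 + (8.222 − 1)/67.61 + (5.164 − 1)/8.222 = 1.881
NF = 10 log₁₀(1.881) = 2.74 dB

2.74 dB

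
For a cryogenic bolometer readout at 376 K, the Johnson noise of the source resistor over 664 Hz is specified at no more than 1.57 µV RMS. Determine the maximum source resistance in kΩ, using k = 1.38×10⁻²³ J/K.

179 kΩ

Johnson–Nyquist: V_n = √(4kTRB) ⇒ R = V_n² / (4kTB)
4kTB = 4 × 1.38×10⁻²³ × 376 × 6.64×10² = 1.38×10⁻¹⁷
R = (1.57×10⁻⁶)² / 1.38×10⁻¹⁷ = 1.79×10⁵ Ω = 179 kΩ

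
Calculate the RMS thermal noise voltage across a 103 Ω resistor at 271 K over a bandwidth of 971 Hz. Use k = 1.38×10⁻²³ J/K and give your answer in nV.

38.7 nV

V_n = √(4kTRB)
4kTRB = 4 × 1.38×10⁻²³ × 271 × 1.03×10² × 9.71×10² = 1.50×10⁻¹⁵ V²
V_n = √(1.50×10⁻¹⁵) = 3.87×10⁻⁸ V = 38.7 nV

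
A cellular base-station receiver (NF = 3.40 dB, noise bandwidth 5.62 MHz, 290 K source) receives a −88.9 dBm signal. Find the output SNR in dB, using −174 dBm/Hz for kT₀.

Noise floor: N = −174 + 10 log₁₀(B) + NF
10 log₁₀(5.62×10⁶) = 67.5 dB
N = −174 + 67.5 + 3.40 = −103.10 dBm
SNR = P_sig − N = −88.9 − (−103.10) = 14.20 dB → 14.2 dB

14.2 dB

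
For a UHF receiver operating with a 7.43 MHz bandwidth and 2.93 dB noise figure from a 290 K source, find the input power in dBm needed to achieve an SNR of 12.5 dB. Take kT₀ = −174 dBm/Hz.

Sensitivity = −174 + 10 log₁₀(B) + NF + SNR_min
= −174 + 68.71 + 2.93 + 12.5
= −89.86 dBm → −89.9 dBm

−89.9 dBm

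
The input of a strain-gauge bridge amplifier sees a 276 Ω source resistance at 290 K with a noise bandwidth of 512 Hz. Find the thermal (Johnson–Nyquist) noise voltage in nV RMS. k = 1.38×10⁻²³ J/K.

V_n = √(4kTRB)
4kTRB = 4 × 1.38×10⁻²³ × 290 × 2.76×10² × 5.12×10² = 2.26×10⁻¹⁵ V²
V_n = √(2.26×10⁻¹⁵) = 4.76×10⁻⁸ V = 47.6 nV

47.6 nV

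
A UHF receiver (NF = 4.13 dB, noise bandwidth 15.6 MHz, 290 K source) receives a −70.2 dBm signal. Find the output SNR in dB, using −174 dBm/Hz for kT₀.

27.7 dB

Noise floor: N = −174 + 10 log₁₀(B) + NF
10 log₁₀(1.56×10⁷) = 71.93 dB
N = −174 + 71.93 + 4.13 = −97.94 dBm
SNR = P_sig − N = −70.2 − (−97.94) = 27.74 dB → 27.7 dB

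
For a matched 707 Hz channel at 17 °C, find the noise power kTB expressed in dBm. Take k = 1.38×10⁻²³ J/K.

−145.5 dBm

T = 17 °C + 273.15 = 290.15 K
P_n = kTB = 1.38×10⁻²³ × 290.15 × 7.07×10² = 2.83×10⁻¹⁸ W
In dBm: 10 log₁₀(2.83×10⁻¹⁸ / 10⁻³) = −145.5 dBm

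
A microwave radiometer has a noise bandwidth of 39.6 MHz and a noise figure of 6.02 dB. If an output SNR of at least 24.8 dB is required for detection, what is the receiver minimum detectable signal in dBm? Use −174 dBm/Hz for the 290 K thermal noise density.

Sensitivity = −174 + 10 log₁₀(B) + NF + SNR_min
= −174 + 75.98 + 6.02 + 24.8
= −67.20 dBm → −67.2 dBm

−67.2 dBm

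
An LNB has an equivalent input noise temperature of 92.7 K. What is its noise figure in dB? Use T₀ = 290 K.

F = 1 + T_e/T₀ = 1 + 92.7/290 = 1.31966
NF = 10 log₁₀(1.31966) = 1.20 dB

1.20 dB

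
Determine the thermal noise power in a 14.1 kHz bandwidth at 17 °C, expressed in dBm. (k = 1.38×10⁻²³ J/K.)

−132.5 dBm

T = 17 °C + 273.15 = 290.15 K
P_n = kTB = 1.38×10⁻²³ × 290.15 × 1.41×10⁴ = 5.65×10⁻¹⁷ W
In dBm: 10 log₁₀(5.65×10⁻¹⁷ / 10⁻³) = −132.5 dBm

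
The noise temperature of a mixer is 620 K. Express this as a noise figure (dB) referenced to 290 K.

4.97 dB

F = 1 + T_e/T₀ = 1 + 620/290 = 3.13793
NF = 10 log₁₀(3.13793) = 4.97 dB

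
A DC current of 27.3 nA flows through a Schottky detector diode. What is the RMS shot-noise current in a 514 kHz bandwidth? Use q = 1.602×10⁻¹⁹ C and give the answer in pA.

67.1 pA

I_n = √(2qI·B)
2qI·B = 2 × 1.602×10⁻¹⁹ × 2.73×10⁻⁸ × 5.14×10⁵ = 4.50×10⁻²¹ A²
I_n = √(4.50×10⁻²¹) = 6.71×10⁻¹¹ A = 67.1 pA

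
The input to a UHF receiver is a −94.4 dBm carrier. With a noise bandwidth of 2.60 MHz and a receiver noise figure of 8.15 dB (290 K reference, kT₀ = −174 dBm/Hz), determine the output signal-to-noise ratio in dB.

Noise floor: N = −174 + 10 log₁₀(B) + NF
10 log₁₀(2.60×10⁶) = 64.15 dB
N = −174 + 64.15 + 8.15 = −101.70 dBm
SNR = P_sig − N = −94.4 − (−101.70) = 7.30 dB → 7.3 dB

7.3 dB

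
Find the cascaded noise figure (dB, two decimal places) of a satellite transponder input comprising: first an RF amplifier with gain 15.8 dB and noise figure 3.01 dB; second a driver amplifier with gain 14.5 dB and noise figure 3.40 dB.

3.08 dB

Convert to linear (a loss of L dB is a gain of −L dB): F_i = 10^(NF_i/10), G_i = 10^(G_i,dB/10)
  Stage 1: F_1 = 10^(3.01/10) = 2.000, G_1 = 10^(15.8/10) = 38.02
  Stage 2: F_2 = 10^(3.40/10) = 2.188, G_2 = 10^(14.5/10) = 28.18
Friis cascade:
  F = 2.000 + (2.188 − 1)/38.02 = 2.031
NF = 10 log₁₀(2.031) = 3.08 dB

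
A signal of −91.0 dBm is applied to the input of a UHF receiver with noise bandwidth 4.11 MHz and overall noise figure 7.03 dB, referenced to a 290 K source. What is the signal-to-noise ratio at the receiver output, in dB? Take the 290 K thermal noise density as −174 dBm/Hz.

Noise floor: N = −174 + 10 log₁₀(B) + NF
10 log₁₀(4.11×10⁶) = 66.14 dB
N = −174 + 66.14 + 7.03 = −100.83 dBm
SNR = P_sig − N = −91.0 − (−100.83) = 9.83 dB → 9.8 dB

9.8 dB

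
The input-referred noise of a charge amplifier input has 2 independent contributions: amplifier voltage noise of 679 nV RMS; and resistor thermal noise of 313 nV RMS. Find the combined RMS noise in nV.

Uncorrelated sources add in power (mean-square): V_tot = √(ΣV_i²)
V_tot = √[(6.79×10⁻⁷)² + (3.13×10⁻⁷)²] = 7.48×10⁻⁷ V = 748 nV

748 nV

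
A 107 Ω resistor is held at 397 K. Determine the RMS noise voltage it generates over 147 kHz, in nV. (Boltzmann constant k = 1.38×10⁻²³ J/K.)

V_n = √(4kTRB)
4kTRB = 4 × 1.38×10⁻²³ × 397 × 1.07×10² × 1.47×10⁵ = 3.45×10⁻¹³ V²
V_n = √(3.45×10⁻¹³) = 5.87×10⁻⁷ V = 587 nV

587 nV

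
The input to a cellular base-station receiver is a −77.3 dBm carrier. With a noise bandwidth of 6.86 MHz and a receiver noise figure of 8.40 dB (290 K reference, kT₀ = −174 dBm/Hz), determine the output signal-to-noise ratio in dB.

19.9 dB

Noise floor: N = −174 + 10 log₁₀(B) + NF
10 log₁₀(6.86×10⁶) = 68.36 dB
N = −174 + 68.36 + 8.40 = −97.24 dBm
SNR = P_sig − N = −77.3 − (−97.24) = 19.94 dB → 19.9 dB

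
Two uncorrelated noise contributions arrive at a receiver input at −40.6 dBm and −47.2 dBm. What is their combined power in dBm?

−39.7 dBm

Convert to linear, add, convert back:
P₁ = 8.71×10⁻⁸ W, P₂ = 1.91×10⁻⁸ W
P_tot = 1.06×10⁻⁷ W → 10 log₁₀(P_tot / 10⁻³) = −39.7 dBm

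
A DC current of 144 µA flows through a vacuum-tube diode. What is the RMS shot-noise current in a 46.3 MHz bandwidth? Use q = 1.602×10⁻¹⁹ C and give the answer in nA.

46.2 nA

I_n = √(2qI·B)
2qI·B = 2 × 1.602×10⁻¹⁹ × 1.44×10⁻⁴ × 4.63×10⁷ = 2.14×10⁻¹⁵ A²
I_n = √(2.14×10⁻¹⁵) = 4.62×10⁻⁸ A = 46.2 nA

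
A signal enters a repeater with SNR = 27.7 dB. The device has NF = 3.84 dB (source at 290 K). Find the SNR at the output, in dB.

By definition F = SNR_in/SNR_out, so in dB: SNR_out = SNR_in − NF
SNR_out = 27.7 − 3.84 = 23.86 dB

23.86 dB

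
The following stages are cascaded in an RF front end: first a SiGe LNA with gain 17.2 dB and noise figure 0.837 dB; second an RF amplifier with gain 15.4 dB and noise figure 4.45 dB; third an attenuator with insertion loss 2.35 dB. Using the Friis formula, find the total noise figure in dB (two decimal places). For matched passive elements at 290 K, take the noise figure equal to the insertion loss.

0.96 dB

Convert to linear (a loss of L dB is a gain of −L dB): F_i = 10^(NF_i/10), G_i = 10^(G_i,dB/10)
  Stage 1: F_1 = 10^(0.837/10) = 1.213, G_1 = 10^(17.2/10) = 52.48
  Stage 2: F_2 = 10^(4.45/10) = 2.786, G_2 = 10^(15.4/10) = 34.67
  Stage 3: F_3 = 10^(2.35/10) = 1.718, G_3 = 10^(−2.35/10) = 0.5821
Friis cascade:
  F = 1.213 + (2.786 − 1)/52.48 + (1.718 − 1)/1820 = 1.247
NF = 10 log₁₀(1.247) = 0.96 dB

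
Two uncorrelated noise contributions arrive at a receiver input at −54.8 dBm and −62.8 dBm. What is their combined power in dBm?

Convert to linear, add, convert back:
P₁ = 3.31×10⁻⁹ W, P₂ = 5.25×10⁻¹⁰ W
P_tot = 3.84×10⁻⁹ W → 10 log₁₀(P_tot / 10⁻³) = −54.2 dBm

−54.2 dBm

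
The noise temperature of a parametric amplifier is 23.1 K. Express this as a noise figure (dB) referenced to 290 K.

F = 1 + T_e/T₀ = 1 + 23.1/290 = 1.07966
NF = 10 log₁₀(1.07966) = 0.333 dB

0.333 dB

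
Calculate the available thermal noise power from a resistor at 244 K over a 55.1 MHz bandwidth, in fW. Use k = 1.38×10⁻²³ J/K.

P_n = kTB = 1.38×10⁻²³ × 244 × 5.51×10⁷ = 1.86×10⁻¹³ W = 186 fW

186 fW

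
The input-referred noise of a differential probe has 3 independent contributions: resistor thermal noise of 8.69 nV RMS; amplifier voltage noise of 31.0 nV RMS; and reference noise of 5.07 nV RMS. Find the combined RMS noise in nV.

Uncorrelated sources add in power (mean-square): V_tot = √(ΣV_i²)
V_tot = √[(8.69×10⁻⁹)² + (3.10×10⁻⁸)² + (5.07×10⁻⁹)²] = 3.26×10⁻⁸ V = 32.6 nV

32.6 nV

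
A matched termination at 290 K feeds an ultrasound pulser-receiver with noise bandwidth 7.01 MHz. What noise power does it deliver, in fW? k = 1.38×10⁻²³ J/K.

P_n = kTB = 1.38×10⁻²³ × 290 × 7.01×10⁶ = 2.81×10⁻¹⁴ W = 28.1 fW

28.1 fW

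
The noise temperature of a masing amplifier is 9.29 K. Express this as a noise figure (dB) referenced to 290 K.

0.137 dB

F = 1 + T_e/T₀ = 1 + 9.29/290 = 1.03203
NF = 10 log₁₀(1.03203) = 0.137 dB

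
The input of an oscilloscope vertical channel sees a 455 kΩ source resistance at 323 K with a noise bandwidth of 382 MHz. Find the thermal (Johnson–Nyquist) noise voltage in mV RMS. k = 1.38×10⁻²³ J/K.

1.76 mV

V_n = √(4kTRB)
4kTRB = 4 × 1.38×10⁻²³ × 323 × 4.55×10⁵ × 3.82×10⁸ = 3.10×10⁻⁶ V²
V_n = √(3.10×10⁻⁶) = 1.76×10⁻³ V = 1.76 mV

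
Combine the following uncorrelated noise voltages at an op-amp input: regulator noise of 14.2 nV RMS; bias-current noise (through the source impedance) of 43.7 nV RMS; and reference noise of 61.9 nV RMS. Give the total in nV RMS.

Uncorrelated sources add in power (mean-square): V_tot = √(ΣV_i²)
V_tot = √[(1.42×10⁻⁸)² + (4.37×10⁻⁸)² + (6.19×10⁻⁸)²] = 7.71×10⁻⁸ V = 77.1 nV

77.1 nV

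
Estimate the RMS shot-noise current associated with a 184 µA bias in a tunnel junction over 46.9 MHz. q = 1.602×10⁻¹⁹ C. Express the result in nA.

I_n = √(2qI·B)
2qI·B = 2 × 1.602×10⁻¹⁹ × 1.84×10⁻⁴ × 4.69×10⁷ = 2.76×10⁻¹⁵ A²
I_n = √(2.76×10⁻¹⁵) = 5.26×10⁻⁸ A = 52.6 nA

52.6 nA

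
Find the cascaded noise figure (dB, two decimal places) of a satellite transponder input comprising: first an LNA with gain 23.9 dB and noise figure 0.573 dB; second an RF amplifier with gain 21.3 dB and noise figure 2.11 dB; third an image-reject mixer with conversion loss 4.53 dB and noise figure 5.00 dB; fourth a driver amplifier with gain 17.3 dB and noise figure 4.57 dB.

Convert to linear (a loss of L dB is a gain of −L dB): F_i = 10^(NF_i/10), G_i = 10^(G_i,dB/10)
  Stage 1: F_1 = 10^(0.573/10) = 1.141, G_1 = 10^(23.9/10) = 245.5
  Stage 2: F_2 = 10^(2.11/10) = 1.626, G_2 = 10^(21.3/10) = 134.9
  Stage 3: F_3 = 10^(5.00/10) = 3.162, G_3 = 10^(−4.53/10) = 0.3524
  Stage 4: F_4 = 10^(4.57/10) = 2.864, G_4 = 10^(17.3/10) = 53.70
Friis cascade:
  F = 1.141 + (1.626 − 1)/245.5 + (3.162 − 1)/3.311×10⁴ + (2.864 − 1)/1.167×10⁴ = 1.144
NF = 10 log₁₀(1.144) = 0.58 dB

0.58 dB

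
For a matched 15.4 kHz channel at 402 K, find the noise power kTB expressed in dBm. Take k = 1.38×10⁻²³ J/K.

−130.7 dBm

P_n = kTB = 1.38×10⁻²³ × 402 × 1.54×10⁴ = 8.54×10⁻¹⁷ W
In dBm: 10 log₁₀(8.54×10⁻¹⁷ / 10⁻³) = −130.7 dBm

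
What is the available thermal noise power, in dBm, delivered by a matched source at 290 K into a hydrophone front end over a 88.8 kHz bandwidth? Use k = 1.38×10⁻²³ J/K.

−124.5 dBm

P_n = kTB = 1.38×10⁻²³ × 290 × 8.88×10⁴ = 3.55×10⁻¹⁶ W
In dBm: 10 log₁₀(3.55×10⁻¹⁶ / 10⁻³) = −124.5 dBm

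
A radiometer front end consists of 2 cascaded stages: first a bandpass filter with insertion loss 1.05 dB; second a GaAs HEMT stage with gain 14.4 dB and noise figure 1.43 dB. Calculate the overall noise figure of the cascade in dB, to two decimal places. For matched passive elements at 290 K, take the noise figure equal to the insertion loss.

Convert to linear (a loss of L dB is a gain of −L dB): F_i = 10^(NF_i/10), G_i = 10^(G_i,dB/10)
  Stage 1: F_1 = 10^(1.05/10) = 1.274, G_1 = 10^(−1.05/10) = 0.7852
  Stage 2: F_2 = 10^(1.43/10) = 1.390, G_2 = 10^(14.4/10) = 27.54
Friis cascade:
  F = 1.274 + (1.390 − 1)/0.7852 = 1.770
NF = 10 log₁₀(1.770) = 2.48 dB

2.48 dB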